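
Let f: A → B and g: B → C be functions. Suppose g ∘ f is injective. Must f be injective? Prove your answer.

Suppose f(u) = f(v). Applying g: (g ∘ f)(u) = (g ∘ f)(v). Since g ∘ f is injective, u = v. Therefore f is injective.

injective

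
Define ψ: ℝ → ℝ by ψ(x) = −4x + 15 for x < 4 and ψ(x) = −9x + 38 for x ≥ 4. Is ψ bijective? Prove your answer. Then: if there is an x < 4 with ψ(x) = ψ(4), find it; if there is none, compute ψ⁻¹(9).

Both pieces are strictly decreasing (slopes −4 and −9), so each is injective on its own interval.
The left piece maps (−∞, 4) onto (−1, ∞); the right piece maps [4, ∞) onto (−∞, 2].
These images overlap. In particular ψ(4) = 2 (right piece), and solving −4x + 15 = 2 on the left piece gives x = 13/4 < 4.
So ψ(13/4) = ψ(4) with 13/4 ≠ 4, and ψ is not injective, hence not bijective. This x = 13/4 is the requested value below 4.

13/4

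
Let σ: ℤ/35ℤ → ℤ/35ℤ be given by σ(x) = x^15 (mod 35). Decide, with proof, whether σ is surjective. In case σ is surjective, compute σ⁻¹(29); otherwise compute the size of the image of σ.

σ(4): Repeated squaring mod 35: 4^1 ≡ 4, 4^2 ≡ 4² = 16, 4^4 ≡ 16² = 256 ≡ 11, 4^8 ≡ 11² = 121 ≡ 16. Since 15 = 8 + 4 + 2 + 1, 4^15 ≡ 16·11·16·4: 16·11 = 176 ≡ 1, then 1·16 = 16, then 16·4 = 64 ≡ 29. So 4^15 ≡ 29 (mod 35).
σ(9): Repeated squaring mod 35: 9^1 ≡ 9, 9^2 ≡ 9² = 81 ≡ 11, 9^4 ≡ 11² = 121 ≡ 16, 9^8 ≡ 16² = 256 ≡ 11. Since 15 = 8 + 4 + 2 + 1, 9^15 ≡ 11·16·11·9: 11·16 = 176 ≡ 1, then 1·11 = 11, then 11·9 = 99 ≡ 29. So 9^15 ≡ 29 (mod 35).
So σ(4) = σ(9) = 29 while 4 ≠ 9, so σ is not injective.
A non-injective map from the 35-element set ℤ/35ℤ to itself takes at most 34 distinct values, so it cannot be surjective. Hence σ is not surjective.
Since σ is not surjective, we determine |image(σ)|. Computing x^15 mod 35 for each x (by repeated squaring, reducing mod 35 at every step), the values σ(0), σ(1), …, σ(34) are: 0, 1, 8, 27, 29, 20, 6, 28, 22, 29, 20, 1, 13, 27, 14, 15, 1, 13, 22, 34, 20, 21, 8, 22, 34, 15, 6, 13, 7, 29, 15, 6, 8, 27, 34.
The distinct values are {0, 1, 6, 7, 8, 13, 14, 15, 20, 21, 22, 27, 28, 29, 34}; there are 15 of them.

15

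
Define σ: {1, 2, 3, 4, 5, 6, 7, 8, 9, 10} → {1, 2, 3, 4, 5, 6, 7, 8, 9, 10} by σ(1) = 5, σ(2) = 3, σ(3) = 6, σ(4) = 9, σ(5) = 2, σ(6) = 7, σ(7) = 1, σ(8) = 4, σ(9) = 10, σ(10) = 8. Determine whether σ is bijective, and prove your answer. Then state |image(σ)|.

10

The values 5, 3, 6, 9, 2, 7, 1, 4, 10, 8 are a permutation of {1, 2, 3, 4, 5, 6, 7, 8, 9, 10}: each element appears exactly once.
So σ is injective and surjective, hence bijective.
The image of σ is {1, 2, 3, 4, 5, 6, 7, 8, 9, 10}, which has 10 elements.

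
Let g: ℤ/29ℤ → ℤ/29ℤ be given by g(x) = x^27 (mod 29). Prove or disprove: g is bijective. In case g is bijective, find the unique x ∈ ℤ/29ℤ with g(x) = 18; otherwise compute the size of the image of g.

21

Since 29 is prime, the nonzero elements of ℤ/29ℤ form a cyclic group of order 28.
As gcd(27, 28) = 1, raising to the 27th power is a bijection on this group: if u^27 ≡ v^27 then (uv^{−1})^27 = 1, and the only element of order dividing gcd(27, 28) = 1 is 1, so u = v.
With g(0) = 0 this makes g injective on all of ℤ/29ℤ, hence bijective (finite equal-size domain and codomain). In particular g is bijective.
Since g is bijective, we find the preimage of 18. The inverse of x ↦ x^27 on (ℤ/29ℤ)^× is x ↦ x^27, because 27·27 = 729 = 26·28 + 1 ≡ 1 (mod 28) and x^{28} = 1 for x ≠ 0 (Fermat). So g⁻¹(18) = 18^27 mod 29.
Repeated squaring mod 29: 18^1 ≡ 18, 18^2 ≡ 18² = 324 ≡ 5, 18^4 ≡ 5² = 25, 18^8 ≡ 25² = 625 ≡ 16, 18^16 ≡ 16² = 256 ≡ 24. Since 27 = 16 + 8 + 2 + 1, 18^27 ≡ 24·16·5·18: 24·16 = 384 ≡ 7, then 7·5 = 35 ≡ 6, then 6·18 = 108 ≡ 21. So 18^27 ≡ 21 (mod 29).
Hence g⁻¹(18) = 21.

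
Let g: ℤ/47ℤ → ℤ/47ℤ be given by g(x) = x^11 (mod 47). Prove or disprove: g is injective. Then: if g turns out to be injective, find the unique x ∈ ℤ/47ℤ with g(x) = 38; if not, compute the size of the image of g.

Since 47 is prime, the nonzero elements of ℤ/47ℤ form a cyclic group of order 46.
As gcd(11, 46) = 1, raising to the 11th power is a bijection on this group: if x_1^11 ≡ x_2^11 then (x_1x_2^{−1})^11 = 1, and the only element of order dividing gcd(11, 46) = 1 is 1, so x_1 = x_2.
With g(0) = 0 this makes g injective on all of ℤ/47ℤ, hence bijective (finite equal-size domain and codomain). In particular g is injective.
Since g is injective, we find the preimage of 38. The inverse of x ↦ x^11 on (ℤ/47ℤ)^× is x ↦ x^21, because 11·21 = 231 = 5·46 + 1 ≡ 1 (mod 46) and x^{46} = 1 for x ≠ 0 (Fermat). So g⁻¹(38) = 38^21 mod 47.
Repeated squaring mod 47: 38^1 ≡ 38, 38^2 ≡ 38² = 1444 ≡ 34, 38^4 ≡ 34² = 1156 ≡ 28, 38^8 ≡ 28² = 784 ≡ 32, 38^16 ≡ 32² = 1024 ≡ 37. Since 21 = 16 + 4 + 1, 38^21 ≡ 37·28·38: 37·28 = 1036 ≡ 2, then 2·38 = 76 ≡ 29. So 38^21 ≡ 29 (mod 47).
Hence g⁻¹(38) = 29.

29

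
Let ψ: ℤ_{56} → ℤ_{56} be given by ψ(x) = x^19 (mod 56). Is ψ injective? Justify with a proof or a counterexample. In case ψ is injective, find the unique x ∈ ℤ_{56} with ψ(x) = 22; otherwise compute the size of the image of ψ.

ψ(0) = 0^19 = 0.
ψ(14): Repeated squaring mod 56: 14^1 ≡ 14, 14^2 ≡ 14² = 196 ≡ 28, 14^4 ≡ 28² = 784 ≡ 0, 14^8 ≡ 0² = 0, 14^16 ≡ 0² = 0. Since 19 = 16 + 2 + 1, 14^19 ≡ 0·28·14: 0·28 = 0, then 0·14 = 0. So 14^19 ≡ 0 (mod 56).
So ψ(0) = ψ(14) = 0 while 0 ≠ 14, thus ψ is not injective.
Since ψ is not injective, we determine |image(ψ)|. Computing x^19 mod 56 for each x (by repeated squaring, reducing mod 56 at every step), the values ψ(0), ψ(1), …, ψ(55) are: 0, 1, 16, 3, 32, 5, 48, 7, 8, 9, 24, 11, 40, 13, 0, 15, 16, 17, 32, 19, 48, 21, 8, 23, 24, 25, 40, 27, 0, 29, 16, 31, 32, 33, 48, 35, 8, 37, 24, 39, 40, 41, 0, 43, 16, 45, 32, 47, 48, 49, 8, 51, 24, 53, 40, 55.
The distinct values are {0, 1, 3, 5, 7, 8, 9, 11, 13, 15, 16, 17, 19, 21, 23, 24, 25, 27, 29, 31, 32, 33, 35, 37, 39, 40, 41, 43, 45, 47, 48, 49, 51, 53, 55}; there are 35 of them.

35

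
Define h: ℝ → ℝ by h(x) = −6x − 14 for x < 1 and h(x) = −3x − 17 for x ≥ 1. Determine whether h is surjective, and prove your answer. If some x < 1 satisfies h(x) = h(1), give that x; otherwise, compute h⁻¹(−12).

Both pieces are strictly decreasing (slopes −6 and −3), so each is injective on its own interval.
The left piece maps (−∞, 1) onto (−20, ∞); the right piece maps [1, ∞) onto (−∞, −20].
These images together cover ℝ, so h is surjective.
Because the two images are disjoint, no x < 1 has h(x) = h(1), so we compute h⁻¹(−12): −12 lies in (−20, ∞), so solve −6x − 14 = −12: x = (−12 + 14)/(−6) = −1/3.

-1/3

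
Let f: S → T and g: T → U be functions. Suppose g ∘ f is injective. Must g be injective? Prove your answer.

No. Take S = {1, 2, 3}, T = {1, 2, 3, 4, 5, 6}, U = {1, 2, 3, 4, 5, 6}, f(a) = a for each a ∈ S, and g(b) = 5 if b ∈ {5, 6} else g(b) = b.
Then g ∘ f = f is injective (S ⊂ T and f is the inclusion), but g(5) = g(6) = 5 with 5 ≠ 6, so g is not injective.

not injective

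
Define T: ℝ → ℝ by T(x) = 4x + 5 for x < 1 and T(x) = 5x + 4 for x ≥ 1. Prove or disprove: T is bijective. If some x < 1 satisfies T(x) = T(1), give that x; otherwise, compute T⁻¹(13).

Both pieces are strictly increasing (slopes 4 and 5), so each is injective on its own interval.
The left piece maps (−∞, 1) onto (−∞, 9); the right piece maps [1, ∞) onto [9, ∞).
Since 9 = 9, the images partition ℝ: T is injective and surjective, hence bijective.
Because the two images are disjoint, no x < 1 has T(x) = T(1), so we compute T⁻¹(13): 13 lies in [9, ∞), so solve 5x + 4 = 13: x = (13 − 4)/5 = 9/5.

9/5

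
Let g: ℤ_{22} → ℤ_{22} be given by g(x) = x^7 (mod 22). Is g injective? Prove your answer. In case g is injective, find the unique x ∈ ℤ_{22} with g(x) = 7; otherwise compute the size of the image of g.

Computing x^7 mod 22 for each x (by repeated squaring, reducing mod 22 at every step), the values g(0), g(1), …, g(21) are: 0, 1, 18, 9, 16, 3, 8, 17, 2, 15, 10, 11, 12, 7, 20, 5, 14, 19, 6, 13, 4, 21.
Every element of ℤ_{22} appears exactly once in this list, so g is a bijection, and in particular injective.
Since g is injective, we read off the preimage of 7 from the same table: g(13) = 7, so g⁻¹(7) = 13.

13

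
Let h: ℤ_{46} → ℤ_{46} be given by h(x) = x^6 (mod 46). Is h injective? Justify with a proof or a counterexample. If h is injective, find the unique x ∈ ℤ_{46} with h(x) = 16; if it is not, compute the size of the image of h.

24

h(22): Repeated squaring mod 46: 22^1 ≡ 22, 22^2 ≡ 22² = 484 ≡ 24, 22^4 ≡ 24² = 576 ≡ 24. Since 6 = 4 + 2, 22^6 ≡ 24·24: 24·24 = 576 ≡ 24. So 22^6 ≡ 24 (mod 46).
h(24): Repeated squaring mod 46: 24^1 ≡ 24, 24^2 ≡ 24² = 576 ≡ 24, 24^4 ≡ 24² = 576 ≡ 24. Since 6 = 4 + 2, 24^6 ≡ 24·24: 24·24 = 576 ≡ 24. So 24^6 ≡ 24 (mod 46).
So h(22) = h(24) = 24 while 22 ≠ 24, thus h is not injective.
Since h is not injective, we determine |image(h)|. Computing x^6 mod 46 for each x (by repeated squaring, reducing mod 46 at every step), the values h(0), h(1), …, h(45) are: 0, 1, 18, 39, 2, 31, 12, 27, 36, 3, 6, 9, 32, 29, 26, 13, 4, 35, 8, 25, 16, 41, 24, 23, 24, 41, 16, 25, 8, 35, 4, 13, 26, 29, 32, 9, 6, 3, 36, 27, 12, 31, 2, 39, 18, 1.
The distinct values are {0, 1, 2, 3, 4, 6, 8, 9, 12, 13, 16, 18, 23, 24, 25, 26, 27, 29, 31, 32, 35, 36, 39, 41}; there are 24 of them.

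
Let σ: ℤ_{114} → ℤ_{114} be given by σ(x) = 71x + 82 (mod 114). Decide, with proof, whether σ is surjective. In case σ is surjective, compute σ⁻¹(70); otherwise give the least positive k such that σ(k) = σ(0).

48

Recall that surjectivity means every element of the codomain has a preimage under σ.
Since gcd(71, 114) = 1, 71 is invertible modulo 114. Euclid's algorithm: 114 = 1·71 + 43, 71 = 1·43 + 28, 43 = 1·28 + 15, 28 = 1·15 + 13, 15 = 1·13 + 2, 13 = 6·2 + 1; back-substituting gives 1 = 53·71 − 33·114, so 71⁻¹ ≡ 53 (mod 114).
Then y ↦ 53(y − 82) is a two-sided inverse to σ, so every y ∈ ℤ_{114} has a preimage.
So σ is surjective.
Since σ is surjective, we compute σ⁻¹(70): solve 71x + 82 ≡ 70 (mod 114), i.e. 71x ≡ 102 (mod 114).
Multiplying by 71⁻¹ = 53 gives x ≡ 53·102 = 5406 = 47·114 + 48 ≡ 48 (mod 114).
Check: σ(48) = 71·48 + 82 = 3490 = 30·114 + 70 ≡ 70 (mod 114).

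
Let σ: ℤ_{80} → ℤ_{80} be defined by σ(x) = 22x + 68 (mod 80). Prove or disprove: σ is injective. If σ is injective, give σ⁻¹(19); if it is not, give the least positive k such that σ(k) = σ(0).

We have gcd(22, 80) = 2 > 1. Taking x_1 = 0 and x_2 = 40: σ(0) = 68 and σ(40) = 22·40 + 68 = 948 ≡ 68 (mod 80).
So σ(0) = σ(40) while 0 ≠ 40, hence σ is not injective.
Since σ is not injective, we find the least positive k with σ(k) = σ(0): this means 22k ≡ 0 (mod 80), i.e. 80 ∣ 22k. Since gcd(22, 80) = 2, dividing through by 2 this holds exactly when 40 ∣ 11k, and as gcd(11, 40) = 1, exactly when 40 ∣ k.
The smallest positive such k is 40.

40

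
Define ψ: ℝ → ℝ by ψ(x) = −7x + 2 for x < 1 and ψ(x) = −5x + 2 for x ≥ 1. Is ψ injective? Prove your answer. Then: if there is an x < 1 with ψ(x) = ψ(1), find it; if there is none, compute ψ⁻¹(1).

Both pieces are strictly decreasing (slopes −7 and −5), so each is injective on its own interval.
The left piece maps (−∞, 1) onto (−5, ∞); the right piece maps [1, ∞) onto (−∞, −3].
These images overlap. In particular ψ(1) = −3 (right piece), and solving −7x + 2 = −3 on the left piece gives x = 5/7 < 1.
So ψ(5/7) = ψ(1) with 5/7 ≠ 1, and ψ is not injective. This x = 5/7 is the requested value below 1.

5/7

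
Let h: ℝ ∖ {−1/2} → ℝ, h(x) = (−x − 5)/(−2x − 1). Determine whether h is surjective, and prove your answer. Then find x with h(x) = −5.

-10/11

If h(x) = 1/2, cross-multiplying gives −2(−x − 5) = −1(−2x − 1), which simplifies to 10 = 1 — false.  So 1/2 has no preimage and h is not surjective.
Solving h(x) = −5: cross-multiplying gives −x − 5 = −5(−2x − 1), which rearranges to −11x = 10, so x = −10/11.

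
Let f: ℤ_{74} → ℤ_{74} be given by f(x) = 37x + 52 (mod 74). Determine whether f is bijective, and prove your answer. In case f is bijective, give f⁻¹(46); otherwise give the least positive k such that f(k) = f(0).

2

We have gcd(37, 74) = 37 > 1. Taking s = 0 and t = 2: f(0) = 52 and f(2) = 37·2 + 52 = 126 ≡ 52 (mod 74).
So f(0) = f(2) while 0 ≠ 2, so f is not injective, hence not bijective.
Since f is not bijective, we find the least positive k with f(k) = f(0): this means 37k ≡ 0 (mod 74), i.e. 74 ∣ 37k. Since gcd(37, 74) = 37, dividing through by 37 this holds exactly when 2 ∣ k.
The smallest positive such k is 2.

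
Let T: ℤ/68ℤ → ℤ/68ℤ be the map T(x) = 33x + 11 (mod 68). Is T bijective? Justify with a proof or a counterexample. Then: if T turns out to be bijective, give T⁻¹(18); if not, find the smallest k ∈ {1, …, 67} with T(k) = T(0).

Suppose T(x_1) = T(x_2) in ℤ/68ℤ. Then 33x_1 + 11 ≡ 33x_2 + 11 (mod 68), therefore 33(x_1 − x_2) ≡ 0 (mod 68).
Since gcd(33, 68) = 1, 33 is invertible modulo 68, thus x_1 − x_2 ≡ 0 (mod 68), i.e. x_1 = x_2.
We now compute 33⁻¹ mod 68 explicitly. Euclid's algorithm: 68 = 2·33 + 2, 33 = 16·2 + 1; back-substituting gives 1 = 33·33 − 16·68, so 33⁻¹ ≡ 33 (mod 68).
For any y ∈ ℤ/68ℤ, x = 33(y − 11) mod 68 satisfies T(x) = 33·33(y − 11) + 11 ≡ y (since 33·33 ≡ 1 mod 68). So every y has a preimage.
Hence T is bijective.
Since T is bijective, we find T⁻¹(18): we need 33x ≡ 18 − 11 ≡ 7 (mod 68). Using 33⁻¹ = 33: x ≡ 33·7 = 231 = 3·68 + 27, so x = 27.
Check: T(27) = 33·27 + 11 = 902 = 13·68 + 18 ≡ 18 (mod 68).

27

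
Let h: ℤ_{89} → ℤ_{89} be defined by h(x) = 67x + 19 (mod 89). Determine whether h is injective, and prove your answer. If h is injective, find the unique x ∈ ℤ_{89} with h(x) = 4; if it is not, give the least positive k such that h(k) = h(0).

If h(x_1) = h(x_2), then 67x_1 ≡ 67x_2 (mod 89). Because gcd(67, 89) = 1, we may cancel 67 to get x_1 ≡ x_2 (mod 89).
So h is injective.
We now compute 67⁻¹ mod 89 explicitly. Euclid's algorithm: 89 = 1·67 + 22, 67 = 3·22 + 1; back-substituting gives 1 = 4·67 − 3·89, so 67⁻¹ ≡ 4 (mod 89).
Since h is injective, we find h⁻¹(4): we need 67x ≡ 4 − 19 ≡ 74 (mod 89). Using 67⁻¹ = 4: x ≡ 4·74 = 296 = 3·89 + 29, so x = 29.
Check: h(29) = 67·29 + 19 = 1962 = 22·89 + 4 ≡ 4 (mod 89).

29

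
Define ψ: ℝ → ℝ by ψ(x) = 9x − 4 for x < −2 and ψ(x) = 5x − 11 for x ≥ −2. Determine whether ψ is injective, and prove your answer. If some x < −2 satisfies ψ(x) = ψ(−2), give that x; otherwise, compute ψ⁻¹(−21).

-2

Both pieces are strictly increasing (slopes 9 and 5), so each is injective on its own interval.
The left piece maps (−∞, −2) onto (−∞, −22); the right piece maps [−2, ∞) onto [−21, ∞).
These images are disjoint, so no value is attained by both pieces. Thus ψ is injective.
Because the two images are disjoint, no x < −2 has ψ(x) = ψ(−2), so we compute ψ⁻¹(−21): −21 lies in [−21, ∞), so solve 5x − 11 = −21: x = (−21 + 11)/5 = −2.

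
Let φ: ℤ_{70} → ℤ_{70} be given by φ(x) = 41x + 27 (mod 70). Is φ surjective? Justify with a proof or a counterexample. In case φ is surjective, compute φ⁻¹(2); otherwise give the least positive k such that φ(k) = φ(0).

Since gcd(41, 70) = 1, 41 is invertible modulo 70. Euclid's algorithm: 70 = 1·41 + 29, 41 = 1·29 + 12, 29 = 2·12 + 5, 12 = 2·5 + 2, 5 = 2·2 + 1; back-substituting gives 1 = 41·41 − 24·70, so 41⁻¹ ≡ 41 (mod 70).
For any y ∈ ℤ_{70}, x = 41(y − 27) mod 70 satisfies φ(x) = 41·41(y − 27) + 27 ≡ y (since 41·41 ≡ 1 mod 70). So every y has a preimage.
So φ is surjective.
Since φ is surjective, we compute φ⁻¹(2): solve 41x + 27 ≡ 2 (mod 70), i.e. 41x ≡ 45 (mod 70).
Multiplying by 41⁻¹ = 41 gives x ≡ 41·45 = 1845 = 26·70 + 25 ≡ 25 (mod 70).
Check: φ(25) = 41·25 + 27 = 1052 = 15·70 + 2 ≡ 2 (mod 70).

25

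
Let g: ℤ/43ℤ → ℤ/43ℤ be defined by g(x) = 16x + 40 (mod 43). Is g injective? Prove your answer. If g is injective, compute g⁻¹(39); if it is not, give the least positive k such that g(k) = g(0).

8

Suppose g(x_1) = g(x_2) in ℤ/43ℤ. Then 16x_1 + 40 ≡ 16x_2 + 40 (mod 43), thus 16(x_1 − x_2) ≡ 0 (mod 43).
Since gcd(16, 43) = 1, 16 is invertible modulo 43, hence x_1 − x_2 ≡ 0 (mod 43), i.e. x_1 = x_2.
Therefore g is injective.
We now compute 16⁻¹ mod 43 explicitly. Euclid's algorithm: 43 = 2·16 + 11, 16 = 1·11 + 5, 11 = 2·5 + 1; back-substituting gives 1 = 35·16 − 13·43, so 16⁻¹ ≡ 35 (mod 43).
Since g is injective, we find g⁻¹(39): we need 16x ≡ 39 − 40 ≡ 42 (mod 43). Using 16⁻¹ = 35: x ≡ 35·42 = 1470 = 34·43 + 8, so x = 8.
Check: g(8) = 16·8 + 40 = 168 = 3·43 + 39 ≡ 39 (mod 43).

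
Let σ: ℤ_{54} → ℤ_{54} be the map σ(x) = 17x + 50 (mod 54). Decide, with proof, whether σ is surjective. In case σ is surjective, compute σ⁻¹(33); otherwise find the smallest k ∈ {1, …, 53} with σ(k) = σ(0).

53

Since gcd(17, 54) = 1, 17 is invertible modulo 54. Euclid's algorithm: 54 = 3·17 + 3, 17 = 5·3 + 2, 3 = 1·2 + 1; back-substituting gives 1 = 35·17 − 11·54, so 17⁻¹ ≡ 35 (mod 54).
For any y ∈ ℤ_{54}, x = 35(y − 50) mod 54 satisfies σ(x) = 17·35(y − 50) + 50 ≡ y (since 17·35 ≡ 1 mod 54). So every y has a preimage.
Hence σ is surjective.
Since σ is surjective, we find σ⁻¹(33): we need 17x ≡ 33 − 50 ≡ 37 (mod 54). Using 17⁻¹ = 35: x ≡ 35·37 = 1295 = 23·54 + 53, so x = 53.
Check: σ(53) = 17·53 + 50 = 951 = 17·54 + 33 ≡ 33 (mod 54).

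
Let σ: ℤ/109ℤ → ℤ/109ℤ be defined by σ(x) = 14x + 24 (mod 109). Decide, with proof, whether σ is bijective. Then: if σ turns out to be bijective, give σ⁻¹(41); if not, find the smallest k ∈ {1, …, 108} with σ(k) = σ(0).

9

Recall that σ is injective if σ(s) = σ(t) implies s = t.
If σ(s) = σ(t), then 14s ≡ 14t (mod 109). Because gcd(14, 109) = 1, we may cancel 14 to get s ≡ t (mod 109).
We now compute 14⁻¹ mod 109 explicitly. Euclid's algorithm: 109 = 7·14 + 11, 14 = 1·11 + 3, 11 = 3·3 + 2, 3 = 1·2 + 1; back-substituting gives 1 = 39·14 − 5·109, so 14⁻¹ ≡ 39 (mod 109).
For any y ∈ ℤ/109ℤ, x = 39(y − 24) mod 109 satisfies σ(x) = 14·39(y − 24) + 24 ≡ y (since 14·39 ≡ 1 mod 109). So every y has a preimage.
So σ is bijective.
Since σ is bijective, we compute σ⁻¹(41): solve 14x + 24 ≡ 41 (mod 109), i.e. 14x ≡ 17 (mod 109).
Multiplying by 14⁻¹ = 39 gives x ≡ 39·17 = 663 = 6·109 + 9 ≡ 9 (mod 109).
Check: σ(9) = 14·9 + 24 = 150 = 1·109 + 41 ≡ 41 (mod 109).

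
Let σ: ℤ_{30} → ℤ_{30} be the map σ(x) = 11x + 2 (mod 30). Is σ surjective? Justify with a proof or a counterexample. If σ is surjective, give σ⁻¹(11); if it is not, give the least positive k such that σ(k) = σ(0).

9

Since gcd(11, 30) = 1, 11 is invertible modulo 30. Euclid's algorithm: 30 = 2·11 + 8, 11 = 1·8 + 3, 8 = 2·3 + 2, 3 = 1·2 + 1; back-substituting gives 1 = 11·11 − 4·30, so 11⁻¹ ≡ 11 (mod 30).
Then y ↦ 11(y − 2) is a two-sided inverse to σ, so every y ∈ ℤ_{30} has a preimage.
Thus σ is surjective.
Since σ is surjective, we find σ⁻¹(11): we need 11x ≡ 11 − 2 ≡ 9 (mod 30). Using 11⁻¹ = 11: x ≡ 11·9 = 99 = 3·30 + 9, so x = 9.
Check: σ(9) = 11·9 + 2 = 101 = 3·30 + 11 ≡ 11 (mod 30).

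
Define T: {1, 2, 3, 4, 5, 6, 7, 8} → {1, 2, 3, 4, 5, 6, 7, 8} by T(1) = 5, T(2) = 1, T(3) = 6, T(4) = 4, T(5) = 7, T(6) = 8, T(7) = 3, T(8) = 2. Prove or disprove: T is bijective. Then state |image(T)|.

The values 5, 1, 6, 4, 7, 8, 3, 2 are a permutation of {1, 2, 3, 4, 5, 6, 7, 8}: each element appears exactly once.
So T is injective and surjective, hence bijective.
The image of T is {1, 2, 3, 4, 5, 6, 7, 8}, which has 8 elements.

8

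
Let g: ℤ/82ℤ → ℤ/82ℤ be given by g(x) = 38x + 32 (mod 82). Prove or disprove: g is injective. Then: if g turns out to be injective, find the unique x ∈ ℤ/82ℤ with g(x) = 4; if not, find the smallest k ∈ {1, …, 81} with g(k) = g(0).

We have gcd(38, 82) = 2 > 1. Taking s = 0 and t = 41: g(0) = 32 and g(41) = 38·41 + 32 = 1590 ≡ 32 (mod 82).
So g(0) = g(41) while 0 ≠ 41, therefore g is not injective.
Since g is not injective, we find the least positive k with g(k) = g(0): this means 38k ≡ 0 (mod 82), i.e. 82 ∣ 38k. Since gcd(38, 82) = 2, dividing through by 2 this holds exactly when 41 ∣ 19k, and as gcd(19, 41) = 1, exactly when 41 ∣ k.
The smallest positive such k is 41.

41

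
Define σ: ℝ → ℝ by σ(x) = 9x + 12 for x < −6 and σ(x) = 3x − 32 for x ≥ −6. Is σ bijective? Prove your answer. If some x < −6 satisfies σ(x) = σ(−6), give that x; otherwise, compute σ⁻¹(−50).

-62/9

Both pieces are strictly increasing (slopes 9 and 3), so each is injective on its own interval.
The left piece maps (−∞, −6) onto (−∞, −42); the right piece maps [−6, ∞) onto [−50, ∞).
These images overlap. In particular σ(−6) = −50 (right piece), and solving 9x + 12 = −50 on the left piece gives x = −62/9 < −6.
So σ(−62/9) = σ(−6) with −62/9 ≠ −6, and σ is not injective, hence not bijective. This x = −62/9 is the requested value below −6.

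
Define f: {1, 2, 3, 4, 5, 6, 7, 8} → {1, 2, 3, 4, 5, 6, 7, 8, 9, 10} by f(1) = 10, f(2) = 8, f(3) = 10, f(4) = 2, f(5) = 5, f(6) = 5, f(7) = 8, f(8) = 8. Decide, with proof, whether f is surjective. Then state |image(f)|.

4

No element maps to 1, so f is not surjective.
The image of f is {2, 5, 8, 10}, which has 4 elements.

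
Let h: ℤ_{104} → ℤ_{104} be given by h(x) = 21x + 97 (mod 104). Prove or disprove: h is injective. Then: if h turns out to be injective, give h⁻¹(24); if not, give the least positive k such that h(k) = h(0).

Suppose h(x_1) = h(x_2) in ℤ_{104}. Then 21x_1 + 97 ≡ 21x_2 + 97 (mod 104), thus 21(x_1 − x_2) ≡ 0 (mod 104).
Since gcd(21, 104) = 1, 21 is invertible modulo 104, so x_1 − x_2 ≡ 0 (mod 104), i.e. x_1 = x_2.
So h is injective.
We now compute 21⁻¹ mod 104 explicitly. Euclid's algorithm: 104 = 4·21 + 20, 21 = 1·20 + 1; back-substituting gives 1 = 5·21 − 1·104, so 21⁻¹ ≡ 5 (mod 104).
Since h is injective, we find h⁻¹(24): we need 21x ≡ 24 − 97 ≡ 31 (mod 104). Using 21⁻¹ = 5: x ≡ 5·31 = 155 = 1·104 + 51, so x = 51.
Check: h(51) = 21·51 + 97 = 1168 = 11·104 + 24 ≡ 24 (mod 104).

51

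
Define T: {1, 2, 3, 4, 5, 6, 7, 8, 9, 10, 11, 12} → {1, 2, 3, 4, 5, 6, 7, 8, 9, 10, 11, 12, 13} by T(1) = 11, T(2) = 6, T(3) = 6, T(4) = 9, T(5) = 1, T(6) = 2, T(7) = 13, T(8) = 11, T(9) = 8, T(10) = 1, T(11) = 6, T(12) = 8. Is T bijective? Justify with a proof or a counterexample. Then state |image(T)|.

7

T(2) = 6 = T(3) with 2 ≠ 3, so T is not injective, hence not bijective.
The image of T is {1, 2, 6, 8, 9, 11, 13}, which has 7 elements.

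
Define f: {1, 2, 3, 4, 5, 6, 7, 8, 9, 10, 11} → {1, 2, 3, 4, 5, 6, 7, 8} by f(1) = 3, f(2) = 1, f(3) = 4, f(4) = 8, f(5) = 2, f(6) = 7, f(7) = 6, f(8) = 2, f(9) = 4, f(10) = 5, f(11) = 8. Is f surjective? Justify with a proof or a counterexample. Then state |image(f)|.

Every element of the codomain has a preimage: 1 = f(2), 2 = f(5), 3 = f(1), 4 = f(3), 5 = f(10), 6 = f(7), 7 = f(6), 8 = f(4).
So f is surjective.
The image of f is {1, 2, 3, 4, 5, 6, 7, 8}, which has 8 elements.

8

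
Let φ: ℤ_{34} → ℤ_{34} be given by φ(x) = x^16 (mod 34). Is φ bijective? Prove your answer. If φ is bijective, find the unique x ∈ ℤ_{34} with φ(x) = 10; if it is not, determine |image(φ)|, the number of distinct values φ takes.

φ(1) = 1^16 = 1.
φ(3): Repeated squaring mod 34: 3^1 ≡ 3, 3^2 ≡ 3² = 9, 3^4 ≡ 9² = 81 ≡ 13, 3^8 ≡ 13² = 169 ≡ 33, 3^16 ≡ 33² = 1089 ≡ 1. So 3^16 ≡ 1 (mod 34).
So φ(1) = φ(3) = 1 while 1 ≠ 3, thus φ is not injective, hence not bijective.
Since φ is not bijective, we determine |image(φ)|. Computing x^16 mod 34 for each x (by repeated squaring, reducing mod 34 at every step), the values φ(0), φ(1), …, φ(33) are: 0, 1, 18, 1, 18, 1, 18, 1, 18, 1, 18, 1, 18, 1, 18, 1, 18, 17, 18, 1, 18, 1, 18, 1, 18, 1, 18, 1, 18, 1, 18, 1, 18, 1.
The distinct values are {0, 1, 17, 18}; there are 4 of them.

4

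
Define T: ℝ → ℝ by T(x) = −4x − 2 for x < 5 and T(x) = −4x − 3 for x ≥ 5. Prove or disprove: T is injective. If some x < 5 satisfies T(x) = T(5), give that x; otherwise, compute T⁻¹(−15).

Both pieces are strictly decreasing (slopes −4 and −4), so each is injective on its own interval.
The left piece maps (−∞, 5) onto (−22, ∞); the right piece maps [5, ∞) onto (−∞, −23].
These images are disjoint, so no value is attained by both pieces. Hence T is injective.
Because the two images are disjoint, no x < 5 has T(x) = T(5), so we compute T⁻¹(−15): −15 lies in (−22, ∞), so solve −4x − 2 = −15: x = (−15 + 2)/(−4) = 13/4.

13/4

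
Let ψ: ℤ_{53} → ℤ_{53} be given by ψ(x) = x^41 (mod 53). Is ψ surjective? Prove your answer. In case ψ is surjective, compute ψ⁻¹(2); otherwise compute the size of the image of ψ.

31

Since 53 is prime, the nonzero elements of ℤ_{53} form a cyclic group of order 52.
As gcd(41, 52) = 1, raising to the 41st power is a bijection on this group: if u^41 ≡ v^41 then (uv^{−1})^41 = 1, and the only element of order dividing gcd(41, 52) = 1 is 1, so u = v.
With ψ(0) = 0 this makes ψ injective on all of ℤ_{53}, hence bijective (finite equal-size domain and codomain). In particular ψ is surjective.
Since ψ is surjective, we find the preimage of 2. The inverse of x ↦ x^41 on (ℤ_{53})^× is x ↦ x^33, because 41·33 = 1353 = 26·52 + 1 ≡ 1 (mod 52) and x^{52} = 1 for x ≠ 0 (Fermat). So ψ⁻¹(2) = 2^33 mod 53.
Repeated squaring mod 53: 2^1 ≡ 2, 2^2 ≡ 2² = 4, 2^4 ≡ 4² = 16, 2^8 ≡ 16² = 256 ≡ 44, 2^16 ≡ 44² = 1936 ≡ 28, 2^32 ≡ 28² = 784 ≡ 42. Since 33 = 32 + 1, 2^33 ≡ 42·2: 42·2 = 84 ≡ 31. So 2^33 ≡ 31 (mod 53).
Hence ψ⁻¹(2) = 31.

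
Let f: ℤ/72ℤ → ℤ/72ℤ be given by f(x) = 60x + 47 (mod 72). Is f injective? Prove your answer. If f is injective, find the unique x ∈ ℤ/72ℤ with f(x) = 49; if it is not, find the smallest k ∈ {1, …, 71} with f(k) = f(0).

By definition, f is injective if f(u) = f(v) implies u = v.
We have gcd(60, 72) = 12 > 1. Taking u = 0 and v = 6: f(0) = 47 and f(6) = 60·6 + 47 = 407 ≡ 47 (mod 72).
So f(0) = f(6) while 0 ≠ 6, therefore f is not injective.
Since f is not injective, we find the least positive k with f(k) = f(0): this means 60k ≡ 0 (mod 72), i.e. 72 ∣ 60k. Since gcd(60, 72) = 12, dividing through by 12 this holds exactly when 6 ∣ 5k, and as gcd(5, 6) = 1, exactly when 6 ∣ k.
The smallest positive such k is 6.

6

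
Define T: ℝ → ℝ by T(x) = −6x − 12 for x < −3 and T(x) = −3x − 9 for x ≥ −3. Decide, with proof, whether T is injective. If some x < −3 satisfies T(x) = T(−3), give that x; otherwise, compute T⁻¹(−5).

Both pieces are strictly decreasing (slopes −6 and −3), so each is injective on its own interval.
The left piece maps (−∞, −3) onto (6, ∞); the right piece maps [−3, ∞) onto (−∞, 0].
These images are disjoint, so no value is attained by both pieces. So T is injective.
Because the two images are disjoint, no x < −3 has T(x) = T(−3), so we compute T⁻¹(−5): −5 lies in (−∞, 0], so solve −3x − 9 = −5: x = (−5 + 9)/(−3) = −4/3.

-4/3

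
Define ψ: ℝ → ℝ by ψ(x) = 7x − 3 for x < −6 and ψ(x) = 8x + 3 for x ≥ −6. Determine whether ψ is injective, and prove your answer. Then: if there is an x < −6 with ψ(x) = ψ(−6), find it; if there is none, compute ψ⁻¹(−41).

-11/2

Both pieces are strictly increasing (slopes 7 and 8), so each is injective on its own interval.
The left piece maps (−∞, −6) onto (−∞, −45); the right piece maps [−6, ∞) onto [−45, ∞).
These images are disjoint, so no value is attained by both pieces. So ψ is injective.
Because the two images are disjoint, no x < −6 has ψ(x) = ψ(−6), so we compute ψ⁻¹(−41): −41 lies in [−45, ∞), so solve 8x + 3 = −41: x = (−41 − 3)/8 = −11/2.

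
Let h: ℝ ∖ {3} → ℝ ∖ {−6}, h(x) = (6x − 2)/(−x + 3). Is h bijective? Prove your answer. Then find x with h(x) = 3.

Suppose h(a) = h(b). Cross-multiplying: (6a − 2)(−b + 3) = (6b − 2)(−a + 3).
Expanding both sides and cancelling the symmetric terms leaves 16·(a − b) = 0. Since 16 ≠ 0, a = b. Hence h is injective.
For any y ≠ −6, solving y(−x + 3) = 6x − 2 for x gives a well-defined x ≠ 3. So h is surjective.
Therefore h is bijective.
Solving h(x) = 3: cross-multiplying gives 6x − 2 = 3(−x + 3), which rearranges to 9x = 11, so x = 11/9.

11/9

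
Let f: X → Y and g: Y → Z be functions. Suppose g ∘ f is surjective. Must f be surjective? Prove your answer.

No. Take X = {0}, Y = {0, 1}, Z = {0}, f(a) = 0 for every a ∈ X, and g(b) = 0 for every b ∈ Y.
Then g ∘ f is surjective onto {0}, but 1 ∈ Y has no preimage under f, so f is not surjective.

not surjective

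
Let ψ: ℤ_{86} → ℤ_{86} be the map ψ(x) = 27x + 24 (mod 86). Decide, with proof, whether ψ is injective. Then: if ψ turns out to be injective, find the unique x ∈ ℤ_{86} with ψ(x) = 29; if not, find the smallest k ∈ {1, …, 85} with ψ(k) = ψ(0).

83

Recall: ψ is injective if ψ(s) = ψ(t) implies s = t.
Suppose ψ(s) = ψ(t) in ℤ_{86}. Then 27s + 24 ≡ 27t + 24 (mod 86), hence 27(s − t) ≡ 0 (mod 86).
Since gcd(27, 86) = 1, 27 is invertible modulo 86, thus s − t ≡ 0 (mod 86), i.e. s = t.
Hence ψ is injective.
We now compute 27⁻¹ mod 86 explicitly. Euclid's algorithm: 86 = 3·27 + 5, 27 = 5·5 + 2, 5 = 2·2 + 1; back-substituting gives 1 = 51·27 − 16·86, so 27⁻¹ ≡ 51 (mod 86).
Since ψ is injective, we find ψ⁻¹(29): we need 27x ≡ 29 − 24 ≡ 5 (mod 86). Using 27⁻¹ = 51: x ≡ 51·5 = 255 = 2·86 + 83, so x = 83.
Check: ψ(83) = 27·83 + 24 = 2265 = 26·86 + 29 ≡ 29 (mod 86).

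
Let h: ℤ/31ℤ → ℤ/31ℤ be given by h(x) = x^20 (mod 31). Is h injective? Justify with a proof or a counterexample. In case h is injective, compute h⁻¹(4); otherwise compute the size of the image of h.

4

h(1) = 1^20 = 1.
h(2): Repeated squaring mod 31: 2^1 ≡ 2, 2^2 ≡ 2² = 4, 2^4 ≡ 4² = 16, 2^8 ≡ 16² = 256 ≡ 8, 2^16 ≡ 8² = 64 ≡ 2. Since 20 = 16 + 4, 2^20 ≡ 2·16: 2·16 = 32 ≡ 1. So 2^20 ≡ 1 (mod 31).
So h(1) = h(2) = 1 while 1 ≠ 2, therefore h is not injective.
Since h is not injective, we determine |image(h)|. Computing x^20 mod 31 for each x (by repeated squaring, reducing mod 31 at every step), the values h(0), h(1), …, h(30) are: 0, 1, 1, 5, 1, 25, 5, 5, 1, 25, 25, 25, 5, 25, 5, 1, 1, 5, 25, 5, 25, 25, 25, 1, 5, 5, 25, 1, 5, 1, 1.
The distinct values are {0, 1, 5, 25}; there are 4 of them.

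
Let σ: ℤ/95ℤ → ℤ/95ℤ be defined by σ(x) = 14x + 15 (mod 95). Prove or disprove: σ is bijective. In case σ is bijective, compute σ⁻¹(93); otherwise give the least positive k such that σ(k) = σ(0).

87

Suppose σ(x_1) = σ(x_2) in ℤ/95ℤ. Then 14x_1 + 15 ≡ 14x_2 + 15 (mod 95), therefore 14(x_1 − x_2) ≡ 0 (mod 95).
Since gcd(14, 95) = 1, 14 is invertible modulo 95, hence x_1 − x_2 ≡ 0 (mod 95), i.e. x_1 = x_2.
We now compute 14⁻¹ mod 95 explicitly. Euclid's algorithm: 95 = 6·14 + 11, 14 = 1·11 + 3, 11 = 3·3 + 2, 3 = 1·2 + 1; back-substituting gives 1 = 34·14 − 5·95, so 14⁻¹ ≡ 34 (mod 95).
Then y ↦ 34(y − 15) is a two-sided inverse to σ, so every y ∈ ℤ/95ℤ has a preimage.
So σ is bijective.
Since σ is bijective, we compute σ⁻¹(93): solve 14x + 15 ≡ 93 (mod 95), i.e. 14x ≡ 78 (mod 95).
Multiplying by 14⁻¹ = 34 gives x ≡ 34·78 = 2652 = 27·95 + 87 ≡ 87 (mod 95).
Check: σ(87) = 14·87 + 15 = 1233 = 12·95 + 93 ≡ 93 (mod 95).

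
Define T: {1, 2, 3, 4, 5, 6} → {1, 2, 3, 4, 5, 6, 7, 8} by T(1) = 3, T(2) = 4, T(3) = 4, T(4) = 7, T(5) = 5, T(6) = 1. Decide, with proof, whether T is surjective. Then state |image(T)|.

No element maps to 2, so T is not surjective.
The image of T is {1, 3, 4, 5, 7}, which has 5 elements.

5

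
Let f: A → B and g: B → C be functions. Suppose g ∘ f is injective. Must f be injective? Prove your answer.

injective

Suppose f(a) = f(b). Applying g: (g ∘ f)(a) = (g ∘ f)(b). Since g ∘ f is injective, a = b. So f is injective.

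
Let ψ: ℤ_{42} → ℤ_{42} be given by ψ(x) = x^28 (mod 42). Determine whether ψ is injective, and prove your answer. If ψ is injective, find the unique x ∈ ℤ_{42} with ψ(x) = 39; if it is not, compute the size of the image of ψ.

ψ(4): Repeated squaring mod 42: 4^1 ≡ 4, 4^2 ≡ 4² = 16, 4^4 ≡ 16² = 256 ≡ 4, 4^8 ≡ 4² = 16, 4^16 ≡ 16² = 256 ≡ 4. Since 28 = 16 + 8 + 4, 4^28 ≡ 4·16·4: 4·16 = 64 ≡ 22, then 22·4 = 88 ≡ 4. So 4^28 ≡ 4 (mod 42).
ψ(10): Repeated squaring mod 42: 10^1 ≡ 10, 10^2 ≡ 10² = 100 ≡ 16, 10^4 ≡ 16² = 256 ≡ 4, 10^8 ≡ 4² = 16, 10^16 ≡ 16² = 256 ≡ 4. Since 28 = 16 + 8 + 4, 10^28 ≡ 4·16·4: 4·16 = 64 ≡ 22, then 22·4 = 88 ≡ 4. So 10^28 ≡ 4 (mod 42).
So ψ(4) = ψ(10) = 4 while 4 ≠ 10, thus ψ is not injective.
Since ψ is not injective, we determine |image(ψ)|. Computing x^28 mod 42 for each x (by repeated squaring, reducing mod 42 at every step), the values ψ(0), ψ(1), …, ψ(41) are: 0, 1, 16, 39, 4, 37, 36, 7, 22, 9, 4, 25, 30, 1, 28, 15, 16, 25, 18, 37, 22, 21, 22, 37, 18, 25, 16, 15, 28, 1, 30, 25, 4, 9, 22, 7, 36, 37, 4, 39, 16, 1.
The distinct values are {0, 1, 4, 7, 9, 15, 16, 18, 21, 22, 25, 28, 30, 36, 37, 39}; there are 16 of them.

16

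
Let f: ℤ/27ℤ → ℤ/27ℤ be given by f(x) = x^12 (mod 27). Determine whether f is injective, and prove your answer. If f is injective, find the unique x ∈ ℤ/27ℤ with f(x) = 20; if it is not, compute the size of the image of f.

f(0) = 0^12 = 0.
f(3): Repeated squaring mod 27: 3^1 ≡ 3, 3^2 ≡ 3² = 9, 3^4 ≡ 9² = 81 ≡ 0, 3^8 ≡ 0² = 0. Since 12 = 8 + 4, 3^12 ≡ 0·0: 0·0 = 0. So 3^12 ≡ 0 (mod 27).
So f(0) = f(3) = 0 while 0 ≠ 3, so f is not injective.
Since f is not injective, we determine |image(f)|. Computing x^12 mod 27 for each x (by repeated squaring, reducing mod 27 at every step), the values f(0), f(1), …, f(26) are: 0, 1, 19, 0, 10, 10, 0, 19, 1, 0, 1, 19, 0, 10, 10, 0, 19, 1, 0, 1, 19, 0, 10, 10, 0, 19, 1.
The distinct values are {0, 1, 10, 19}; there are 4 of them.

4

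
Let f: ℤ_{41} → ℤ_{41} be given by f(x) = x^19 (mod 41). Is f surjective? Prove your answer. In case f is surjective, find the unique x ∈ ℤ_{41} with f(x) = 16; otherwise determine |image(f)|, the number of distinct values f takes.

Since 41 is prime, the nonzero elements of ℤ_{41} form a cyclic group of order 40.
As gcd(19, 40) = 1, raising to the 19th power is a bijection on this group: if a^19 ≡ b^19 then (ab^{−1})^19 = 1, and the only element of order dividing gcd(19, 40) = 1 is 1, so a = b.
With f(0) = 0 this makes f injective on all of ℤ_{41}, hence bijective (finite equal-size domain and codomain). In particular f is surjective.
Since f is surjective, we find the preimage of 16. The inverse of x ↦ x^19 on (ℤ_{41})^× is x ↦ x^19, because 19·19 = 361 = 9·40 + 1 ≡ 1 (mod 40) and x^{40} = 1 for x ≠ 0 (Fermat). So f⁻¹(16) = 16^19 mod 41.
Repeated squaring mod 41: 16^1 ≡ 16, 16^2 ≡ 16² = 256 ≡ 10, 16^4 ≡ 10² = 100 ≡ 18, 16^8 ≡ 18² = 324 ≡ 37, 16^16 ≡ 37² = 1369 ≡ 16. Since 19 = 16 + 2 + 1, 16^19 ≡ 16·10·16: 16·10 = 160 ≡ 37, then 37·16 = 592 ≡ 18. So 16^19 ≡ 18 (mod 41).
Hence f⁻¹(16) = 18.

18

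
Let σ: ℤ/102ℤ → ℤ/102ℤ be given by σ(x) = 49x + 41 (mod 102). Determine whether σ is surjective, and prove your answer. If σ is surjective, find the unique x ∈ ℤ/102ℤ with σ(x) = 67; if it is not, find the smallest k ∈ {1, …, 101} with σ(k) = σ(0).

Recall that σ is surjective if every y in the codomain equals σ(x) for some x in the domain.
Since gcd(49, 102) = 1, 49 is invertible modulo 102. Euclid's algorithm: 102 = 2·49 + 4, 49 = 12·4 + 1; back-substituting gives 1 = 25·49 − 12·102, so 49⁻¹ ≡ 25 (mod 102).
Then y ↦ 25(y − 41) is a two-sided inverse to σ, so every y ∈ ℤ/102ℤ has a preimage.
Therefore σ is surjective.
Since σ is surjective, we compute σ⁻¹(67): solve 49x + 41 ≡ 67 (mod 102), i.e. 49x ≡ 26 (mod 102).
Multiplying by 49⁻¹ = 25 gives x ≡ 25·26 = 650 = 6·102 + 38 ≡ 38 (mod 102).
Check: σ(38) = 49·38 + 41 = 1903 = 18·102 + 67 ≡ 67 (mod 102).

38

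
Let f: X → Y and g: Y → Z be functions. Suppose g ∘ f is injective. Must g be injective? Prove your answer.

No. Take X = {0, 1, 2}, Y = {0, 1, 2, 3, 4}, Z = {0, 1, 2, 3, 4}, f(a) = a for each a ∈ X, and g(b) = 3 if b ∈ {3, 4} else g(b) = b.
Then g ∘ f = f is injective (X ⊂ Y and f is the inclusion), but g(3) = g(4) = 3 with 3 ≠ 4, so g is not injective.

not injective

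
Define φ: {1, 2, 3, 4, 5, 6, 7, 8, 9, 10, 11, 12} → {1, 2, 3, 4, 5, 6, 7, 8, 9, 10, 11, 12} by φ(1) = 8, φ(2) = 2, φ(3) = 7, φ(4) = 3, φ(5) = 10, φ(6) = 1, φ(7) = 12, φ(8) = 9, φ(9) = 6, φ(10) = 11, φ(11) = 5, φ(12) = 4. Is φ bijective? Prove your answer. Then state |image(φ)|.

The values 8, 2, 7, 3, 10, 1, 12, 9, 6, 11, 5, 4 are a permutation of {1, 2, 3, 4, 5, 6, 7, 8, 9, 10, 11, 12}: each element appears exactly once.
So φ is injective and surjective, hence bijective.
The image of φ is {1, 2, 3, 4, 5, 6, 7, 8, 9, 10, 11, 12}, which has 12 elements.

12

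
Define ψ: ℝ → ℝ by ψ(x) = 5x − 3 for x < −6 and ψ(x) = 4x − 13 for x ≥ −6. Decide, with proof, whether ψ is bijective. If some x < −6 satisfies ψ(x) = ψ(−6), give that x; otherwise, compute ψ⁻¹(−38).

Both pieces are strictly increasing (slopes 5 and 4), so each is injective on its own interval.
The left piece maps (−∞, −6) onto (−∞, −33); the right piece maps [−6, ∞) onto [−37, ∞).
These images overlap. In particular ψ(−6) = −37 (right piece), and solving 5x − 3 = −37 on the left piece gives x = −34/5 < −6.
So ψ(−34/5) = ψ(−6) with −34/5 ≠ −6, and ψ is not injective, hence not bijective. This x = −34/5 is the requested value below −6.

-34/5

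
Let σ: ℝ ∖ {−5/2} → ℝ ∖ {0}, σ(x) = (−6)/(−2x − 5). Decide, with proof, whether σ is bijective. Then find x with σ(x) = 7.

-29/14

Suppose σ(u) = σ(v). Cross-multiplying: (−6)(−2v − 5) = (−6)(−2u − 5).
Expanding both sides and cancelling the symmetric terms leaves −12·(u − v) = 0. Since −12 ≠ 0, u = v. Therefore σ is injective.
For any y ≠ 0, solving y(−2x − 5) = −6 for x gives a well-defined x ≠ −5/2. So σ is surjective.
Thus σ is bijective.
Solving σ(x) = 7: cross-multiplying gives −6 = 7(−2x − 5), which rearranges to 14x = −29, so x = −29/14.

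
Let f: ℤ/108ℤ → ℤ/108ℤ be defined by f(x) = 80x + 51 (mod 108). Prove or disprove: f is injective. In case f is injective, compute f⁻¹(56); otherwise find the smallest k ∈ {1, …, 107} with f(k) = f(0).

27

We have gcd(80, 108) = 4 > 1. Taking a = 0 and b = 27: f(0) = 51 and f(27) = 80·27 + 51 = 2211 ≡ 51 (mod 108).
So f(0) = f(27) while 0 ≠ 27, so f is not injective.
Since f is not injective, we find the least positive k with f(k) = f(0): this means 80k ≡ 0 (mod 108), i.e. 108 ∣ 80k. Since gcd(80, 108) = 4, dividing through by 4 this holds exactly when 27 ∣ 20k, and as gcd(20, 27) = 1, exactly when 27 ∣ k.
The smallest positive such k is 27.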